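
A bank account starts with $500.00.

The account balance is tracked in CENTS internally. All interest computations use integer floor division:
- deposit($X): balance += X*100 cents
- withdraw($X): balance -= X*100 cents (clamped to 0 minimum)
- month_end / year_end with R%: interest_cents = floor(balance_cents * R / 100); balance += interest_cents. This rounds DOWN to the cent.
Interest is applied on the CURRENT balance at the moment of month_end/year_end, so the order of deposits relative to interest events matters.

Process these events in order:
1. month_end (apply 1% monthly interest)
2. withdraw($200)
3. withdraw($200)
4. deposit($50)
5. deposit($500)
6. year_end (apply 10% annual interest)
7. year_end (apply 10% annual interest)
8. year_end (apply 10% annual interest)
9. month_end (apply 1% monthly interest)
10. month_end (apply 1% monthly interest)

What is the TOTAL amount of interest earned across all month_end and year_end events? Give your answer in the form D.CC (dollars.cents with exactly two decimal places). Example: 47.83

After 1 (month_end (apply 1% monthly interest)): balance=$505.00 total_interest=$5.00
After 2 (withdraw($200)): balance=$305.00 total_interest=$5.00
After 3 (withdraw($200)): balance=$105.00 total_interest=$5.00
After 4 (deposit($50)): balance=$155.00 total_interest=$5.00
After 5 (deposit($500)): balance=$655.00 total_interest=$5.00
After 6 (year_end (apply 10% annual interest)): balance=$720.50 total_interest=$70.50
After 7 (year_end (apply 10% annual interest)): balance=$792.55 total_interest=$142.55
After 8 (year_end (apply 10% annual interest)): balance=$871.80 total_interest=$221.80
After 9 (month_end (apply 1% monthly interest)): balance=$880.51 total_interest=$230.51
After 10 (month_end (apply 1% monthly interest)): balance=$889.31 total_interest=$239.31

Answer: 239.31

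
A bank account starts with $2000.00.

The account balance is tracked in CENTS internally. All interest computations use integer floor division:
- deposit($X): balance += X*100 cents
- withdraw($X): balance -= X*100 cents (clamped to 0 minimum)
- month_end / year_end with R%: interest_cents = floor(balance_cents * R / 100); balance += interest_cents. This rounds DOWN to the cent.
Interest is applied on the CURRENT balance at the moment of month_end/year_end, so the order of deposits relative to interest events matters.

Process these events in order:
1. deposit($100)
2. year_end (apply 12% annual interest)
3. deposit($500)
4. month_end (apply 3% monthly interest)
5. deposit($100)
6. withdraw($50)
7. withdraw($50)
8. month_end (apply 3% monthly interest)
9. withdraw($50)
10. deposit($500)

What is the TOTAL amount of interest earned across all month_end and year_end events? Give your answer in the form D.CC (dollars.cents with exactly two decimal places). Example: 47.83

Answer: 425.68

Derivation:
After 1 (deposit($100)): balance=$2100.00 total_interest=$0.00
After 2 (year_end (apply 12% annual interest)): balance=$2352.00 total_interest=$252.00
After 3 (deposit($500)): balance=$2852.00 total_interest=$252.00
After 4 (month_end (apply 3% monthly interest)): balance=$2937.56 total_interest=$337.56
After 5 (deposit($100)): balance=$3037.56 total_interest=$337.56
After 6 (withdraw($50)): balance=$2987.56 total_interest=$337.56
After 7 (withdraw($50)): balance=$2937.56 total_interest=$337.56
After 8 (month_end (apply 3% monthly interest)): balance=$3025.68 total_interest=$425.68
After 9 (withdraw($50)): balance=$2975.68 total_interest=$425.68
After 10 (deposit($500)): balance=$3475.68 total_interest=$425.68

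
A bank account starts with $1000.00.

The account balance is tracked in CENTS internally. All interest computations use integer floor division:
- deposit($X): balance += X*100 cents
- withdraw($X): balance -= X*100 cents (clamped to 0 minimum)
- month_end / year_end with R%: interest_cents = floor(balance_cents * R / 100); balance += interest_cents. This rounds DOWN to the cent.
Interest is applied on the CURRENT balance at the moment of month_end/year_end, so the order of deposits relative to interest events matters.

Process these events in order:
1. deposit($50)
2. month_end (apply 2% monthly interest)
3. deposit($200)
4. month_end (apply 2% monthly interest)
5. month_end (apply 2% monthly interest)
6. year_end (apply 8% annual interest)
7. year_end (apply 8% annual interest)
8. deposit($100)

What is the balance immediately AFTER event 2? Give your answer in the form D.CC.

Answer: 1071.00

Derivation:
After 1 (deposit($50)): balance=$1050.00 total_interest=$0.00
After 2 (month_end (apply 2% monthly interest)): balance=$1071.00 total_interest=$21.00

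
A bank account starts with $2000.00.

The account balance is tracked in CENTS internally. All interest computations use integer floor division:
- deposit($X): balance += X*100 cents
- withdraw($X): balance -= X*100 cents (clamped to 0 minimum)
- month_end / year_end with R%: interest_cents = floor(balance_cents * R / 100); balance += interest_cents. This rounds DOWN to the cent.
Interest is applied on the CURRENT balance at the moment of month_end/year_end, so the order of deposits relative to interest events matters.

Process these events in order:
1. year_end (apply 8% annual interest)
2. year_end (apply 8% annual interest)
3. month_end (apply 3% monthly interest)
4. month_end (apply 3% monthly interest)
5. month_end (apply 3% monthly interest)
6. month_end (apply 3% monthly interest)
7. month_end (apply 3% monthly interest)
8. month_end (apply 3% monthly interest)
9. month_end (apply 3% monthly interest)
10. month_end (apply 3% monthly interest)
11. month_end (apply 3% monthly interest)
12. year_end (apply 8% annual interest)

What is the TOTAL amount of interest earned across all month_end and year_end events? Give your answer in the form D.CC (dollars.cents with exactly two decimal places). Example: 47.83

After 1 (year_end (apply 8% annual interest)): balance=$2160.00 total_interest=$160.00
After 2 (year_end (apply 8% annual interest)): balance=$2332.80 total_interest=$332.80
After 3 (month_end (apply 3% monthly interest)): balance=$2402.78 total_interest=$402.78
After 4 (month_end (apply 3% monthly interest)): balance=$2474.86 total_interest=$474.86
After 5 (month_end (apply 3% monthly interest)): balance=$2549.10 total_interest=$549.10
After 6 (month_end (apply 3% monthly interest)): balance=$2625.57 total_interest=$625.57
After 7 (month_end (apply 3% monthly interest)): balance=$2704.33 total_interest=$704.33
After 8 (month_end (apply 3% monthly interest)): balance=$2785.45 total_interest=$785.45
After 9 (month_end (apply 3% monthly interest)): balance=$2869.01 total_interest=$869.01
After 10 (month_end (apply 3% monthly interest)): balance=$2955.08 total_interest=$955.08
After 11 (month_end (apply 3% monthly interest)): balance=$3043.73 total_interest=$1043.73
After 12 (year_end (apply 8% annual interest)): balance=$3287.22 total_interest=$1287.22

Answer: 1287.22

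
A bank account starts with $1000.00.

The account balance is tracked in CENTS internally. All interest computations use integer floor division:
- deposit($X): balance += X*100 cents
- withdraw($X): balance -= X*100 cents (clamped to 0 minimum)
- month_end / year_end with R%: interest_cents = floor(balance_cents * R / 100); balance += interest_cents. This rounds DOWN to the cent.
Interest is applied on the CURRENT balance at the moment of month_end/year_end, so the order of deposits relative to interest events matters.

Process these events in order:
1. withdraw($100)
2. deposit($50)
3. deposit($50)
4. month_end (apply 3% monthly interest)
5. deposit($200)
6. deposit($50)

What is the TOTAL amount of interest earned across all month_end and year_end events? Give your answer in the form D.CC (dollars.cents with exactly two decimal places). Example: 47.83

After 1 (withdraw($100)): balance=$900.00 total_interest=$0.00
After 2 (deposit($50)): balance=$950.00 total_interest=$0.00
After 3 (deposit($50)): balance=$1000.00 total_interest=$0.00
After 4 (month_end (apply 3% monthly interest)): balance=$1030.00 total_interest=$30.00
After 5 (deposit($200)): balance=$1230.00 total_interest=$30.00
After 6 (deposit($50)): balance=$1280.00 total_interest=$30.00

Answer: 30.00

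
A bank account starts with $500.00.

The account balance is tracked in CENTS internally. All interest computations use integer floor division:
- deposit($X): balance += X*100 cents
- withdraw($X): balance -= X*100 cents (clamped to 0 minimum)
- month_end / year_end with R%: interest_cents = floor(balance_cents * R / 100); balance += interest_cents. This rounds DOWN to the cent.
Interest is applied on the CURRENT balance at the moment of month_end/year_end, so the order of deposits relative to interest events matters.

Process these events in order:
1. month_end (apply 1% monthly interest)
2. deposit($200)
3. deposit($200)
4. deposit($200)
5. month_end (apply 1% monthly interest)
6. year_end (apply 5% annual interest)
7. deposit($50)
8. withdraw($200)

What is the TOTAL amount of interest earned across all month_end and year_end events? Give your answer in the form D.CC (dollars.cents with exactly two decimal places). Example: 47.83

Answer: 71.85

Derivation:
After 1 (month_end (apply 1% monthly interest)): balance=$505.00 total_interest=$5.00
After 2 (deposit($200)): balance=$705.00 total_interest=$5.00
After 3 (deposit($200)): balance=$905.00 total_interest=$5.00
After 4 (deposit($200)): balance=$1105.00 total_interest=$5.00
After 5 (month_end (apply 1% monthly interest)): balance=$1116.05 total_interest=$16.05
After 6 (year_end (apply 5% annual interest)): balance=$1171.85 total_interest=$71.85
After 7 (deposit($50)): balance=$1221.85 total_interest=$71.85
After 8 (withdraw($200)): balance=$1021.85 total_interest=$71.85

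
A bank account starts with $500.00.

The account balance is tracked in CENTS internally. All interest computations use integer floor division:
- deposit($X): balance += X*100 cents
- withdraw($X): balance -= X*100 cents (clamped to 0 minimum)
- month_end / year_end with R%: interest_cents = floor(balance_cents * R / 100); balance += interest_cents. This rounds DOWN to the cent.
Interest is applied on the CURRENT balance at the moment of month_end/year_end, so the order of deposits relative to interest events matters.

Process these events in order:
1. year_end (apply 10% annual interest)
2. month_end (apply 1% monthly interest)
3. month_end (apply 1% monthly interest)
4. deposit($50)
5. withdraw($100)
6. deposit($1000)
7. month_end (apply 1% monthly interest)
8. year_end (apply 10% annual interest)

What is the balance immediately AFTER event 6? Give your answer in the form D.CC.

After 1 (year_end (apply 10% annual interest)): balance=$550.00 total_interest=$50.00
After 2 (month_end (apply 1% monthly interest)): balance=$555.50 total_interest=$55.50
After 3 (month_end (apply 1% monthly interest)): balance=$561.05 total_interest=$61.05
After 4 (deposit($50)): balance=$611.05 total_interest=$61.05
After 5 (withdraw($100)): balance=$511.05 total_interest=$61.05
After 6 (deposit($1000)): balance=$1511.05 total_interest=$61.05

Answer: 1511.05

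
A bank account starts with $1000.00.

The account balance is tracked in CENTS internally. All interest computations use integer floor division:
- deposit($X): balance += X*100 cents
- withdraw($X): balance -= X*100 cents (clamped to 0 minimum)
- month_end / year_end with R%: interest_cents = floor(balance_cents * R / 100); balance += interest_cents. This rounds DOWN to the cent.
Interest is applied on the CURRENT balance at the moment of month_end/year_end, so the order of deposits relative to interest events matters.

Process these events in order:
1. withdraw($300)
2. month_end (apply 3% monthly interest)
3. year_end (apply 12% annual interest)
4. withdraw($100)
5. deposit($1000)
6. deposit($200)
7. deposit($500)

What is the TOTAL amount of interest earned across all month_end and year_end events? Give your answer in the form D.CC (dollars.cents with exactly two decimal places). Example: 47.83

Answer: 107.52

Derivation:
After 1 (withdraw($300)): balance=$700.00 total_interest=$0.00
After 2 (month_end (apply 3% monthly interest)): balance=$721.00 total_interest=$21.00
After 3 (year_end (apply 12% annual interest)): balance=$807.52 total_interest=$107.52
After 4 (withdraw($100)): balance=$707.52 total_interest=$107.52
After 5 (deposit($1000)): balance=$1707.52 total_interest=$107.52
After 6 (deposit($200)): balance=$1907.52 total_interest=$107.52
After 7 (deposit($500)): balance=$2407.52 total_interest=$107.52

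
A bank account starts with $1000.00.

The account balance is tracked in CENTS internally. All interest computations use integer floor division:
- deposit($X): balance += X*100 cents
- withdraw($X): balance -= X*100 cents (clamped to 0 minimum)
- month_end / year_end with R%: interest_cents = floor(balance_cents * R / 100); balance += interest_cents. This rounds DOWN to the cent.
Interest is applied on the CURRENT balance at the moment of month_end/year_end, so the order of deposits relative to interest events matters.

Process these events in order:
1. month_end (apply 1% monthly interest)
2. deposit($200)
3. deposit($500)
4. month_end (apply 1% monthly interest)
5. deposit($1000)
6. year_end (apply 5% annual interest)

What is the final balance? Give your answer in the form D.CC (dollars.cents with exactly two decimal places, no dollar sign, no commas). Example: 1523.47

Answer: 2863.45

Derivation:
After 1 (month_end (apply 1% monthly interest)): balance=$1010.00 total_interest=$10.00
After 2 (deposit($200)): balance=$1210.00 total_interest=$10.00
After 3 (deposit($500)): balance=$1710.00 total_interest=$10.00
After 4 (month_end (apply 1% monthly interest)): balance=$1727.10 total_interest=$27.10
After 5 (deposit($1000)): balance=$2727.10 total_interest=$27.10
After 6 (year_end (apply 5% annual interest)): balance=$2863.45 total_interest=$163.45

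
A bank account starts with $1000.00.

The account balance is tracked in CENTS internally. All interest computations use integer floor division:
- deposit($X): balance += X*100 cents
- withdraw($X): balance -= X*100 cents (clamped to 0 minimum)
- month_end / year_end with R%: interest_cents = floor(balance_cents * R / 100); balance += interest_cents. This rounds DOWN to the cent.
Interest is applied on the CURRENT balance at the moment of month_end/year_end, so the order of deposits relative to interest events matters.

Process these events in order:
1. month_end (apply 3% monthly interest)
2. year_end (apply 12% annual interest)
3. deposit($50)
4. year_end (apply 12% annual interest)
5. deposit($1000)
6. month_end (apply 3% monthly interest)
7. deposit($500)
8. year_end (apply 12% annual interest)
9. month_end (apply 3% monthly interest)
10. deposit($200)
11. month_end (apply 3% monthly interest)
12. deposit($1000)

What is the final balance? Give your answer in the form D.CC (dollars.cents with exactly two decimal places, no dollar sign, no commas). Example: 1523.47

After 1 (month_end (apply 3% monthly interest)): balance=$1030.00 total_interest=$30.00
After 2 (year_end (apply 12% annual interest)): balance=$1153.60 total_interest=$153.60
After 3 (deposit($50)): balance=$1203.60 total_interest=$153.60
After 4 (year_end (apply 12% annual interest)): balance=$1348.03 total_interest=$298.03
After 5 (deposit($1000)): balance=$2348.03 total_interest=$298.03
After 6 (month_end (apply 3% monthly interest)): balance=$2418.47 total_interest=$368.47
After 7 (deposit($500)): balance=$2918.47 total_interest=$368.47
After 8 (year_end (apply 12% annual interest)): balance=$3268.68 total_interest=$718.68
After 9 (month_end (apply 3% monthly interest)): balance=$3366.74 total_interest=$816.74
After 10 (deposit($200)): balance=$3566.74 total_interest=$816.74
After 11 (month_end (apply 3% monthly interest)): balance=$3673.74 total_interest=$923.74
After 12 (deposit($1000)): balance=$4673.74 total_interest=$923.74

Answer: 4673.74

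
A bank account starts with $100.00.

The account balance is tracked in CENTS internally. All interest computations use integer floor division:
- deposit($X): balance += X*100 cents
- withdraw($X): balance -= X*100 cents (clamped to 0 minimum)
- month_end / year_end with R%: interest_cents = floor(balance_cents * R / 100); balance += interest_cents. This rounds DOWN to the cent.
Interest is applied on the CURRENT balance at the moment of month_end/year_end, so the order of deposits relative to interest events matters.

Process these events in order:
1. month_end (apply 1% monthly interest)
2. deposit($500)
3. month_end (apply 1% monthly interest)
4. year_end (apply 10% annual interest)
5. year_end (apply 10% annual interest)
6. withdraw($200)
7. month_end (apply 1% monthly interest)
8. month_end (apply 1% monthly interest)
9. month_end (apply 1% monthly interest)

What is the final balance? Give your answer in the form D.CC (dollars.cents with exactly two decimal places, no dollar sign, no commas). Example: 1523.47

After 1 (month_end (apply 1% monthly interest)): balance=$101.00 total_interest=$1.00
After 2 (deposit($500)): balance=$601.00 total_interest=$1.00
After 3 (month_end (apply 1% monthly interest)): balance=$607.01 total_interest=$7.01
After 4 (year_end (apply 10% annual interest)): balance=$667.71 total_interest=$67.71
After 5 (year_end (apply 10% annual interest)): balance=$734.48 total_interest=$134.48
After 6 (withdraw($200)): balance=$534.48 total_interest=$134.48
After 7 (month_end (apply 1% monthly interest)): balance=$539.82 total_interest=$139.82
After 8 (month_end (apply 1% monthly interest)): balance=$545.21 total_interest=$145.21
After 9 (month_end (apply 1% monthly interest)): balance=$550.66 total_interest=$150.66

Answer: 550.66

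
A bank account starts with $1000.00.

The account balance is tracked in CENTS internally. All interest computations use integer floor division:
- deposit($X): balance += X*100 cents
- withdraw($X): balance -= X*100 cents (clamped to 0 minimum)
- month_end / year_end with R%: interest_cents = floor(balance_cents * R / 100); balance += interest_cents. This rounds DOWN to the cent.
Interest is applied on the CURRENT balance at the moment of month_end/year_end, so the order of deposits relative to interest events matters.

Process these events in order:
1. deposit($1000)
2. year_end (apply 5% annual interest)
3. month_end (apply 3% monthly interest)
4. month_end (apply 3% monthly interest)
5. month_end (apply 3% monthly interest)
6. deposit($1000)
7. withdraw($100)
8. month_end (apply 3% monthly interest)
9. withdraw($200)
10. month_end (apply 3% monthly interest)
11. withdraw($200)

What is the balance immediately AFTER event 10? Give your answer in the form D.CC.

Answer: 3183.27

Derivation:
After 1 (deposit($1000)): balance=$2000.00 total_interest=$0.00
After 2 (year_end (apply 5% annual interest)): balance=$2100.00 total_interest=$100.00
After 3 (month_end (apply 3% monthly interest)): balance=$2163.00 total_interest=$163.00
After 4 (month_end (apply 3% monthly interest)): balance=$2227.89 total_interest=$227.89
After 5 (month_end (apply 3% monthly interest)): balance=$2294.72 total_interest=$294.72
After 6 (deposit($1000)): balance=$3294.72 total_interest=$294.72
After 7 (withdraw($100)): balance=$3194.72 total_interest=$294.72
After 8 (month_end (apply 3% monthly interest)): balance=$3290.56 total_interest=$390.56
After 9 (withdraw($200)): balance=$3090.56 total_interest=$390.56
After 10 (month_end (apply 3% monthly interest)): balance=$3183.27 total_interest=$483.27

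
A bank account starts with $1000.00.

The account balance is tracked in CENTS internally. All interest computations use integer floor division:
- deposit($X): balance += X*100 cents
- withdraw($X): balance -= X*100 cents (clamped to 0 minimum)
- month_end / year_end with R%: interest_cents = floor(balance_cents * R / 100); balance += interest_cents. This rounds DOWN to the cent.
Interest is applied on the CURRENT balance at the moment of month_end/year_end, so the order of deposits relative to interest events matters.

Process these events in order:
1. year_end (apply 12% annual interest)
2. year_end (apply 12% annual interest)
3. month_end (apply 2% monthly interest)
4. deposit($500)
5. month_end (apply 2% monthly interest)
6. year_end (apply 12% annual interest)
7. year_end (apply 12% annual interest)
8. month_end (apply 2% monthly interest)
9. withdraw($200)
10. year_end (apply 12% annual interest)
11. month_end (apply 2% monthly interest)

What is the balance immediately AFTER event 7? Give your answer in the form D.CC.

Answer: 2276.80

Derivation:
After 1 (year_end (apply 12% annual interest)): balance=$1120.00 total_interest=$120.00
After 2 (year_end (apply 12% annual interest)): balance=$1254.40 total_interest=$254.40
After 3 (month_end (apply 2% monthly interest)): balance=$1279.48 total_interest=$279.48
After 4 (deposit($500)): balance=$1779.48 total_interest=$279.48
After 5 (month_end (apply 2% monthly interest)): balance=$1815.06 total_interest=$315.06
After 6 (year_end (apply 12% annual interest)): balance=$2032.86 total_interest=$532.86
After 7 (year_end (apply 12% annual interest)): balance=$2276.80 total_interest=$776.80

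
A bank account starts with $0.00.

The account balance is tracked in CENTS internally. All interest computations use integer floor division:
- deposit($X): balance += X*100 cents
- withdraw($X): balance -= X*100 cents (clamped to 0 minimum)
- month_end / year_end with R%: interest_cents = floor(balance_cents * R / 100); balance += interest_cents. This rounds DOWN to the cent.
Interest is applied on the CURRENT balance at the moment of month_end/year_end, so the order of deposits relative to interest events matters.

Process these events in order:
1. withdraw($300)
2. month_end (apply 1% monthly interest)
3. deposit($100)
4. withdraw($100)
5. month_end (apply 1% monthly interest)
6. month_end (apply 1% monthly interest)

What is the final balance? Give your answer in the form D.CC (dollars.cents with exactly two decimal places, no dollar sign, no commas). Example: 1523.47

Answer: 0.00

Derivation:
After 1 (withdraw($300)): balance=$0.00 total_interest=$0.00
After 2 (month_end (apply 1% monthly interest)): balance=$0.00 total_interest=$0.00
After 3 (deposit($100)): balance=$100.00 total_interest=$0.00
After 4 (withdraw($100)): balance=$0.00 total_interest=$0.00
After 5 (month_end (apply 1% monthly interest)): balance=$0.00 total_interest=$0.00
After 6 (month_end (apply 1% monthly interest)): balance=$0.00 total_interest=$0.00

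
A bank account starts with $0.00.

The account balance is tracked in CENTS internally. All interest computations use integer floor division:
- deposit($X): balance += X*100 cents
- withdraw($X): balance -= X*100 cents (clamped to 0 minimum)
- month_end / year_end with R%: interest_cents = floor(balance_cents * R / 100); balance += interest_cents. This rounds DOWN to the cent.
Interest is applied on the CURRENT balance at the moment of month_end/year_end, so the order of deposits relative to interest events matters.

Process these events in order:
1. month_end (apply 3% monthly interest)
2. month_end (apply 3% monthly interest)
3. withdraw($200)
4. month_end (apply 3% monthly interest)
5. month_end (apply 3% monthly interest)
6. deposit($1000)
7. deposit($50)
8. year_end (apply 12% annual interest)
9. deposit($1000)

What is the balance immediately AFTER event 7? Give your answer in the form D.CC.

After 1 (month_end (apply 3% monthly interest)): balance=$0.00 total_interest=$0.00
After 2 (month_end (apply 3% monthly interest)): balance=$0.00 total_interest=$0.00
After 3 (withdraw($200)): balance=$0.00 total_interest=$0.00
After 4 (month_end (apply 3% monthly interest)): balance=$0.00 total_interest=$0.00
After 5 (month_end (apply 3% monthly interest)): balance=$0.00 total_interest=$0.00
After 6 (deposit($1000)): balance=$1000.00 total_interest=$0.00
After 7 (deposit($50)): balance=$1050.00 total_interest=$0.00

Answer: 1050.00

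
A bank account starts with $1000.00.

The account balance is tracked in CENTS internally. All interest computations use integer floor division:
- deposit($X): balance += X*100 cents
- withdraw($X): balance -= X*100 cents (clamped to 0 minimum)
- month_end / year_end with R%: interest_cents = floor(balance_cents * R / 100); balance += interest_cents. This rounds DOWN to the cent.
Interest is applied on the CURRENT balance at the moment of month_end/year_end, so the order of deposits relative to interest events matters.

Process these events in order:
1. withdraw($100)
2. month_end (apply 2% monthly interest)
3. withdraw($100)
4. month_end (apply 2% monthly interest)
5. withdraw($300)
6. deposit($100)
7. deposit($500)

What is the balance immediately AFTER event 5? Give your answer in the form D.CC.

Answer: 534.36

Derivation:
After 1 (withdraw($100)): balance=$900.00 total_interest=$0.00
After 2 (month_end (apply 2% monthly interest)): balance=$918.00 total_interest=$18.00
After 3 (withdraw($100)): balance=$818.00 total_interest=$18.00
After 4 (month_end (apply 2% monthly interest)): balance=$834.36 total_interest=$34.36
After 5 (withdraw($300)): balance=$534.36 total_interest=$34.36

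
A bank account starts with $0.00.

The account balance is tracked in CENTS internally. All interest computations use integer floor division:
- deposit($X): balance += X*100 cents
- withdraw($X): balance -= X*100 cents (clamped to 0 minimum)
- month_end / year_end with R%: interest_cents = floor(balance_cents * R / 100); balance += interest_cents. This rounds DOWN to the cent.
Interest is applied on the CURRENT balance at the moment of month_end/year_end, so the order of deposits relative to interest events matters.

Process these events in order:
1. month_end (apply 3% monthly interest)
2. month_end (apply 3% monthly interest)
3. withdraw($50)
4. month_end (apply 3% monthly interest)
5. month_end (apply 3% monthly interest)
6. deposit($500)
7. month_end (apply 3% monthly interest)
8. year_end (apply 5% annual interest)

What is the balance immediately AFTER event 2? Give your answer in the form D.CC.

Answer: 0.00

Derivation:
After 1 (month_end (apply 3% monthly interest)): balance=$0.00 total_interest=$0.00
After 2 (month_end (apply 3% monthly interest)): balance=$0.00 total_interest=$0.00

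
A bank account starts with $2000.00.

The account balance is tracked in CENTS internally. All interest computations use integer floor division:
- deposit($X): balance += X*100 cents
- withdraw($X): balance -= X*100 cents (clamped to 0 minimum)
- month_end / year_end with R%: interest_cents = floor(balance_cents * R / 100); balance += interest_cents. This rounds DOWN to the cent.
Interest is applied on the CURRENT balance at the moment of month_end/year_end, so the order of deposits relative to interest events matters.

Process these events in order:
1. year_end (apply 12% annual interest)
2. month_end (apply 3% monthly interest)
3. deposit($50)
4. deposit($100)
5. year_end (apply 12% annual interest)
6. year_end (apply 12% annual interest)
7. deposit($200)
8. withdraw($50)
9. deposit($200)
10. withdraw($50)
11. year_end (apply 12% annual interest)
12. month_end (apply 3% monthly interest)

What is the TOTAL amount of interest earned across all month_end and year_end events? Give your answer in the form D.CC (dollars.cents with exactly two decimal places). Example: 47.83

Answer: 1451.81

Derivation:
After 1 (year_end (apply 12% annual interest)): balance=$2240.00 total_interest=$240.00
After 2 (month_end (apply 3% monthly interest)): balance=$2307.20 total_interest=$307.20
After 3 (deposit($50)): balance=$2357.20 total_interest=$307.20
After 4 (deposit($100)): balance=$2457.20 total_interest=$307.20
After 5 (year_end (apply 12% annual interest)): balance=$2752.06 total_interest=$602.06
After 6 (year_end (apply 12% annual interest)): balance=$3082.30 total_interest=$932.30
After 7 (deposit($200)): balance=$3282.30 total_interest=$932.30
After 8 (withdraw($50)): balance=$3232.30 total_interest=$932.30
After 9 (deposit($200)): balance=$3432.30 total_interest=$932.30
After 10 (withdraw($50)): balance=$3382.30 total_interest=$932.30
After 11 (year_end (apply 12% annual interest)): balance=$3788.17 total_interest=$1338.17
After 12 (month_end (apply 3% monthly interest)): balance=$3901.81 total_interest=$1451.81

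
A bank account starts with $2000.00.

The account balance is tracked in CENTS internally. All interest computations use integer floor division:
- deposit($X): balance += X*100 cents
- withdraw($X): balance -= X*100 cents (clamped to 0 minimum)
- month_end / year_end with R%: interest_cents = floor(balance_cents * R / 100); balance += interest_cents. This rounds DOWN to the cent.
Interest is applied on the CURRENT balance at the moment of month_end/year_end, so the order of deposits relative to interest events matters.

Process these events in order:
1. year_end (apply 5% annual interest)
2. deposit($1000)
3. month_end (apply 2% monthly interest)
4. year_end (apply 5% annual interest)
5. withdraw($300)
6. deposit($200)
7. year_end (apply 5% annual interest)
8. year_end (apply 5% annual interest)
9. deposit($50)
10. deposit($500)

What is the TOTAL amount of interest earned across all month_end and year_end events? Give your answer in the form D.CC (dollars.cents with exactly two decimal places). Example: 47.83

After 1 (year_end (apply 5% annual interest)): balance=$2100.00 total_interest=$100.00
After 2 (deposit($1000)): balance=$3100.00 total_interest=$100.00
After 3 (month_end (apply 2% monthly interest)): balance=$3162.00 total_interest=$162.00
After 4 (year_end (apply 5% annual interest)): balance=$3320.10 total_interest=$320.10
After 5 (withdraw($300)): balance=$3020.10 total_interest=$320.10
After 6 (deposit($200)): balance=$3220.10 total_interest=$320.10
After 7 (year_end (apply 5% annual interest)): balance=$3381.10 total_interest=$481.10
After 8 (year_end (apply 5% annual interest)): balance=$3550.15 total_interest=$650.15
After 9 (deposit($50)): balance=$3600.15 total_interest=$650.15
After 10 (deposit($500)): balance=$4100.15 total_interest=$650.15

Answer: 650.15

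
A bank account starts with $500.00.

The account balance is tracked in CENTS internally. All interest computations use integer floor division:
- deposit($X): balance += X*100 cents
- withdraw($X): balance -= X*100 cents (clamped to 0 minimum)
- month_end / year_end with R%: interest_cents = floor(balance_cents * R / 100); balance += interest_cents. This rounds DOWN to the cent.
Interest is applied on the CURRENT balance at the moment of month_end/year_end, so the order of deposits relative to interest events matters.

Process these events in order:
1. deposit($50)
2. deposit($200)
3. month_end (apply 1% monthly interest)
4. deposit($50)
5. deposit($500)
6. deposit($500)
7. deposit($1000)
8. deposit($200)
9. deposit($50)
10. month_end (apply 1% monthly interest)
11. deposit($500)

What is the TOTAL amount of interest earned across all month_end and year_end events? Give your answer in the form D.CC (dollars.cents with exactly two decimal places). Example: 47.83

Answer: 38.07

Derivation:
After 1 (deposit($50)): balance=$550.00 total_interest=$0.00
After 2 (deposit($200)): balance=$750.00 total_interest=$0.00
After 3 (month_end (apply 1% monthly interest)): balance=$757.50 total_interest=$7.50
After 4 (deposit($50)): balance=$807.50 total_interest=$7.50
After 5 (deposit($500)): balance=$1307.50 total_interest=$7.50
After 6 (deposit($500)): balance=$1807.50 total_interest=$7.50
After 7 (deposit($1000)): balance=$2807.50 total_interest=$7.50
After 8 (deposit($200)): balance=$3007.50 total_interest=$7.50
After 9 (deposit($50)): balance=$3057.50 total_interest=$7.50
After 10 (month_end (apply 1% monthly interest)): balance=$3088.07 total_interest=$38.07
After 11 (deposit($500)): balance=$3588.07 total_interest=$38.07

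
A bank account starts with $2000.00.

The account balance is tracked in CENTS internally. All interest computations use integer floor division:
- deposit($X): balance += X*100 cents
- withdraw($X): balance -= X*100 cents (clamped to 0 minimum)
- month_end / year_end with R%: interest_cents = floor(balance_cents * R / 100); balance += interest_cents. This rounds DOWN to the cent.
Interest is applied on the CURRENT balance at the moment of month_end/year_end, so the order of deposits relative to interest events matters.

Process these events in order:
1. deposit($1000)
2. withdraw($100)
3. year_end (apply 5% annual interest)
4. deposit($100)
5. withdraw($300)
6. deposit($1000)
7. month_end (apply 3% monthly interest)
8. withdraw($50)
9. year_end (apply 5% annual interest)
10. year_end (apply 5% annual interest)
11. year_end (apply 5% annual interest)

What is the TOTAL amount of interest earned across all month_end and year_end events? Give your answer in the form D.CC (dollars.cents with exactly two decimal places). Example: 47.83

After 1 (deposit($1000)): balance=$3000.00 total_interest=$0.00
After 2 (withdraw($100)): balance=$2900.00 total_interest=$0.00
After 3 (year_end (apply 5% annual interest)): balance=$3045.00 total_interest=$145.00
After 4 (deposit($100)): balance=$3145.00 total_interest=$145.00
After 5 (withdraw($300)): balance=$2845.00 total_interest=$145.00
After 6 (deposit($1000)): balance=$3845.00 total_interest=$145.00
After 7 (month_end (apply 3% monthly interest)): balance=$3960.35 total_interest=$260.35
After 8 (withdraw($50)): balance=$3910.35 total_interest=$260.35
After 9 (year_end (apply 5% annual interest)): balance=$4105.86 total_interest=$455.86
After 10 (year_end (apply 5% annual interest)): balance=$4311.15 total_interest=$661.15
After 11 (year_end (apply 5% annual interest)): balance=$4526.70 total_interest=$876.70

Answer: 876.70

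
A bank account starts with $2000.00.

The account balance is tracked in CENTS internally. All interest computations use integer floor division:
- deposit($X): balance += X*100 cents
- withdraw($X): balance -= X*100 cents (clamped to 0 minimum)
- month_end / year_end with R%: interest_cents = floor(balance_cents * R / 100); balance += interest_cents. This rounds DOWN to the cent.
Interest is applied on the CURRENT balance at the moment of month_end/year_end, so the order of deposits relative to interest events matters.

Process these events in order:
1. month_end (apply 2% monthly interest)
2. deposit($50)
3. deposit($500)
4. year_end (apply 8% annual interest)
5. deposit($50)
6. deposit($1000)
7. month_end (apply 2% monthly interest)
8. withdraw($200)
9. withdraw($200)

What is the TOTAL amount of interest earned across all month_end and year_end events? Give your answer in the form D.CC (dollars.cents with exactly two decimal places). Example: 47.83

After 1 (month_end (apply 2% monthly interest)): balance=$2040.00 total_interest=$40.00
After 2 (deposit($50)): balance=$2090.00 total_interest=$40.00
After 3 (deposit($500)): balance=$2590.00 total_interest=$40.00
After 4 (year_end (apply 8% annual interest)): balance=$2797.20 total_interest=$247.20
After 5 (deposit($50)): balance=$2847.20 total_interest=$247.20
After 6 (deposit($1000)): balance=$3847.20 total_interest=$247.20
After 7 (month_end (apply 2% monthly interest)): balance=$3924.14 total_interest=$324.14
After 8 (withdraw($200)): balance=$3724.14 total_interest=$324.14
After 9 (withdraw($200)): balance=$3524.14 total_interest=$324.14

Answer: 324.14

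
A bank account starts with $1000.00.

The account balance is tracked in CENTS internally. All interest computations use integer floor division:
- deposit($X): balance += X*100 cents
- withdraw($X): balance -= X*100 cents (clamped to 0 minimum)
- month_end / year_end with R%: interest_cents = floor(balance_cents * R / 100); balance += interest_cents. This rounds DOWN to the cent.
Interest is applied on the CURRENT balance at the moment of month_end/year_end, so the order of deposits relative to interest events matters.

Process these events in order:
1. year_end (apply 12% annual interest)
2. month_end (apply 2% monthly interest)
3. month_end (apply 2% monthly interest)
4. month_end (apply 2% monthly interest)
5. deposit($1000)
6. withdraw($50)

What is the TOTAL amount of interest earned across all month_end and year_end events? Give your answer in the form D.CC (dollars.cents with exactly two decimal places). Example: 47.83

After 1 (year_end (apply 12% annual interest)): balance=$1120.00 total_interest=$120.00
After 2 (month_end (apply 2% monthly interest)): balance=$1142.40 total_interest=$142.40
After 3 (month_end (apply 2% monthly interest)): balance=$1165.24 total_interest=$165.24
After 4 (month_end (apply 2% monthly interest)): balance=$1188.54 total_interest=$188.54
After 5 (deposit($1000)): balance=$2188.54 total_interest=$188.54
After 6 (withdraw($50)): balance=$2138.54 total_interest=$188.54

Answer: 188.54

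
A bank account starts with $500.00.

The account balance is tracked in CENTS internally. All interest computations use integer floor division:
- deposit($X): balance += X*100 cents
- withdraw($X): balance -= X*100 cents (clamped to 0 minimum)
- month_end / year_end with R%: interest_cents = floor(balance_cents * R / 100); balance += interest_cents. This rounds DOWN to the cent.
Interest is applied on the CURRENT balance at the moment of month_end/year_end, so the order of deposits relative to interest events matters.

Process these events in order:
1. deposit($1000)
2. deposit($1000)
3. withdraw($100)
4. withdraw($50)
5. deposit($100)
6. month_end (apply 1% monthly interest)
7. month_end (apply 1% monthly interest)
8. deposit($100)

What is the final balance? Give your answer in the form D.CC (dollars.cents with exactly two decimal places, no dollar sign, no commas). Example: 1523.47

After 1 (deposit($1000)): balance=$1500.00 total_interest=$0.00
After 2 (deposit($1000)): balance=$2500.00 total_interest=$0.00
After 3 (withdraw($100)): balance=$2400.00 total_interest=$0.00
After 4 (withdraw($50)): balance=$2350.00 total_interest=$0.00
After 5 (deposit($100)): balance=$2450.00 total_interest=$0.00
After 6 (month_end (apply 1% monthly interest)): balance=$2474.50 total_interest=$24.50
After 7 (month_end (apply 1% monthly interest)): balance=$2499.24 total_interest=$49.24
After 8 (deposit($100)): balance=$2599.24 total_interest=$49.24

Answer: 2599.24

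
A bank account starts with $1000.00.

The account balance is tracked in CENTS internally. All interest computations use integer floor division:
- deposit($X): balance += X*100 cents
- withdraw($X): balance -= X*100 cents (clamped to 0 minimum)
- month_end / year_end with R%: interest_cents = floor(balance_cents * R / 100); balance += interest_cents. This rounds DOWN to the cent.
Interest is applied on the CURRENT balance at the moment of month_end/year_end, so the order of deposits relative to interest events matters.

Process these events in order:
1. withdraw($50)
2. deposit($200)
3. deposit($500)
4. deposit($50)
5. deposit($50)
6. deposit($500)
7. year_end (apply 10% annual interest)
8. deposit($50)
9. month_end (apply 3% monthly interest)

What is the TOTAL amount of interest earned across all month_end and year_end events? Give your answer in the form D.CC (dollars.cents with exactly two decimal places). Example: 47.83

After 1 (withdraw($50)): balance=$950.00 total_interest=$0.00
After 2 (deposit($200)): balance=$1150.00 total_interest=$0.00
After 3 (deposit($500)): balance=$1650.00 total_interest=$0.00
After 4 (deposit($50)): balance=$1700.00 total_interest=$0.00
After 5 (deposit($50)): balance=$1750.00 total_interest=$0.00
After 6 (deposit($500)): balance=$2250.00 total_interest=$0.00
After 7 (year_end (apply 10% annual interest)): balance=$2475.00 total_interest=$225.00
After 8 (deposit($50)): balance=$2525.00 total_interest=$225.00
After 9 (month_end (apply 3% monthly interest)): balance=$2600.75 total_interest=$300.75

Answer: 300.75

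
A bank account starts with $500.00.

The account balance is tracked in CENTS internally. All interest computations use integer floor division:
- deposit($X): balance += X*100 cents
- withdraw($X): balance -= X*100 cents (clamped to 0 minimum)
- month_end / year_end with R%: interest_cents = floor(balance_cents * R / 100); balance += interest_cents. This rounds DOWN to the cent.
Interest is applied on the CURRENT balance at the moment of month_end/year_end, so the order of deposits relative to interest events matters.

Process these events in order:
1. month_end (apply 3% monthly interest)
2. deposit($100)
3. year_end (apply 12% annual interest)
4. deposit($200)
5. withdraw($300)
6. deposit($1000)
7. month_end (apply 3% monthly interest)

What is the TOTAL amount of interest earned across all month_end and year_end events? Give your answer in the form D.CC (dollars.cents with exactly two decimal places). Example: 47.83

After 1 (month_end (apply 3% monthly interest)): balance=$515.00 total_interest=$15.00
After 2 (deposit($100)): balance=$615.00 total_interest=$15.00
After 3 (year_end (apply 12% annual interest)): balance=$688.80 total_interest=$88.80
After 4 (deposit($200)): balance=$888.80 total_interest=$88.80
After 5 (withdraw($300)): balance=$588.80 total_interest=$88.80
After 6 (deposit($1000)): balance=$1588.80 total_interest=$88.80
After 7 (month_end (apply 3% monthly interest)): balance=$1636.46 total_interest=$136.46

Answer: 136.46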